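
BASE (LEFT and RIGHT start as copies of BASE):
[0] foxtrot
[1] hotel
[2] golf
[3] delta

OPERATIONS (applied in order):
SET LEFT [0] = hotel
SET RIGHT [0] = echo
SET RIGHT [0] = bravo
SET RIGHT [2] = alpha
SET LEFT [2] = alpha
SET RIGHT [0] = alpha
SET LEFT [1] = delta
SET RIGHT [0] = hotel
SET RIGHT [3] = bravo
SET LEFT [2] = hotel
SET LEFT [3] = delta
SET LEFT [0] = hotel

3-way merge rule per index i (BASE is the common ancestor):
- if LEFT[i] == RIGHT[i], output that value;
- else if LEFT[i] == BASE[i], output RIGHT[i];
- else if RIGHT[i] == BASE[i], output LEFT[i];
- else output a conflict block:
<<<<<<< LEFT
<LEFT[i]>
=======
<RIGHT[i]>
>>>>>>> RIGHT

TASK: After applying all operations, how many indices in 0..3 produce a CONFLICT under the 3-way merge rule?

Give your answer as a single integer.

Answer: 1

Derivation:
Final LEFT:  [hotel, delta, hotel, delta]
Final RIGHT: [hotel, hotel, alpha, bravo]
i=0: L=hotel R=hotel -> agree -> hotel
i=1: L=delta, R=hotel=BASE -> take LEFT -> delta
i=2: BASE=golf L=hotel R=alpha all differ -> CONFLICT
i=3: L=delta=BASE, R=bravo -> take RIGHT -> bravo
Conflict count: 1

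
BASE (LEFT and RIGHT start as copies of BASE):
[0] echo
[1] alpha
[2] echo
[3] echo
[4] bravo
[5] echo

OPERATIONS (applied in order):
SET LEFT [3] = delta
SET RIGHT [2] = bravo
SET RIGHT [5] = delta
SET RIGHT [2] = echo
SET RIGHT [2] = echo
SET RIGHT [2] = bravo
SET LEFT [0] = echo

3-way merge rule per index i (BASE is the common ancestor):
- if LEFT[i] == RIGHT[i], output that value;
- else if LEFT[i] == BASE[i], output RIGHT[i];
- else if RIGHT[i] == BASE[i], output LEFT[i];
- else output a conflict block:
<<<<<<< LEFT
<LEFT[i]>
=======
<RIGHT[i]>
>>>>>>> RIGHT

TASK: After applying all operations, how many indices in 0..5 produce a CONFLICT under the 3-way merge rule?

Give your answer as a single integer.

Final LEFT:  [echo, alpha, echo, delta, bravo, echo]
Final RIGHT: [echo, alpha, bravo, echo, bravo, delta]
i=0: L=echo R=echo -> agree -> echo
i=1: L=alpha R=alpha -> agree -> alpha
i=2: L=echo=BASE, R=bravo -> take RIGHT -> bravo
i=3: L=delta, R=echo=BASE -> take LEFT -> delta
i=4: L=bravo R=bravo -> agree -> bravo
i=5: L=echo=BASE, R=delta -> take RIGHT -> delta
Conflict count: 0

Answer: 0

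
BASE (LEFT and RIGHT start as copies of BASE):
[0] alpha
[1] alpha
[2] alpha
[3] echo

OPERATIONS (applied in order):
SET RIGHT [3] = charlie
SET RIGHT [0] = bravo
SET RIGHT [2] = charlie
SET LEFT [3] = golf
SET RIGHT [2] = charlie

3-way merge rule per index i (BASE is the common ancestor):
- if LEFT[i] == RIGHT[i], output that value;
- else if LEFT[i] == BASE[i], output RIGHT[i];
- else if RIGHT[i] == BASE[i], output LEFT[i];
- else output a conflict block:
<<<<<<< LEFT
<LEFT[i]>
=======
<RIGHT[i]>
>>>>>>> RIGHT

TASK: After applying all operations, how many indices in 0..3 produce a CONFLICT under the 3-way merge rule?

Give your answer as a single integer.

Answer: 1

Derivation:
Final LEFT:  [alpha, alpha, alpha, golf]
Final RIGHT: [bravo, alpha, charlie, charlie]
i=0: L=alpha=BASE, R=bravo -> take RIGHT -> bravo
i=1: L=alpha R=alpha -> agree -> alpha
i=2: L=alpha=BASE, R=charlie -> take RIGHT -> charlie
i=3: BASE=echo L=golf R=charlie all differ -> CONFLICT
Conflict count: 1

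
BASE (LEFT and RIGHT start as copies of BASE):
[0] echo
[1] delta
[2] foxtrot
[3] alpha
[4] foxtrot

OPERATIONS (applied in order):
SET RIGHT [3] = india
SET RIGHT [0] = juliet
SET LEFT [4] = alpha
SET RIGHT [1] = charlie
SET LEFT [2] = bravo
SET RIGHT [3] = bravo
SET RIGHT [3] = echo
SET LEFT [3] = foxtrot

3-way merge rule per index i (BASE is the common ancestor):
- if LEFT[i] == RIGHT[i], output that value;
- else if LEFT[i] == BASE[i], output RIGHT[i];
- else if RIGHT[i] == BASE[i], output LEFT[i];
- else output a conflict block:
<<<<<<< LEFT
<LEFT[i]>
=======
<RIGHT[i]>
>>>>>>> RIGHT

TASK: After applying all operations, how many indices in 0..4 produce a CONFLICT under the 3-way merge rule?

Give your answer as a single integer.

Final LEFT:  [echo, delta, bravo, foxtrot, alpha]
Final RIGHT: [juliet, charlie, foxtrot, echo, foxtrot]
i=0: L=echo=BASE, R=juliet -> take RIGHT -> juliet
i=1: L=delta=BASE, R=charlie -> take RIGHT -> charlie
i=2: L=bravo, R=foxtrot=BASE -> take LEFT -> bravo
i=3: BASE=alpha L=foxtrot R=echo all differ -> CONFLICT
i=4: L=alpha, R=foxtrot=BASE -> take LEFT -> alpha
Conflict count: 1

Answer: 1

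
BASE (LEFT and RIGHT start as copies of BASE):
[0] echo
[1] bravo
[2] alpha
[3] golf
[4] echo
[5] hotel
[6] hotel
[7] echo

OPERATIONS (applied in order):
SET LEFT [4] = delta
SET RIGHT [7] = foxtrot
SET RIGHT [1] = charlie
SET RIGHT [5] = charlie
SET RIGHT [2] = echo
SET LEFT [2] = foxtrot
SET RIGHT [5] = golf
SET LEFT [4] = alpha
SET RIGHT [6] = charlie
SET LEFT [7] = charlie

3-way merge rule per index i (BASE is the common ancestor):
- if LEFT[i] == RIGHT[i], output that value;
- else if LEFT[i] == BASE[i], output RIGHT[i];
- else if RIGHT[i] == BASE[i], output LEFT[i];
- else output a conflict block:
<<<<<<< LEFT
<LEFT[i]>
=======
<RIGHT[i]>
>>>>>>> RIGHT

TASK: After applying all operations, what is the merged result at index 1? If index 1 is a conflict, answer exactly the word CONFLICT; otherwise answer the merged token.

Answer: charlie

Derivation:
Final LEFT:  [echo, bravo, foxtrot, golf, alpha, hotel, hotel, charlie]
Final RIGHT: [echo, charlie, echo, golf, echo, golf, charlie, foxtrot]
i=0: L=echo R=echo -> agree -> echo
i=1: L=bravo=BASE, R=charlie -> take RIGHT -> charlie
i=2: BASE=alpha L=foxtrot R=echo all differ -> CONFLICT
i=3: L=golf R=golf -> agree -> golf
i=4: L=alpha, R=echo=BASE -> take LEFT -> alpha
i=5: L=hotel=BASE, R=golf -> take RIGHT -> golf
i=6: L=hotel=BASE, R=charlie -> take RIGHT -> charlie
i=7: BASE=echo L=charlie R=foxtrot all differ -> CONFLICT
Index 1 -> charlie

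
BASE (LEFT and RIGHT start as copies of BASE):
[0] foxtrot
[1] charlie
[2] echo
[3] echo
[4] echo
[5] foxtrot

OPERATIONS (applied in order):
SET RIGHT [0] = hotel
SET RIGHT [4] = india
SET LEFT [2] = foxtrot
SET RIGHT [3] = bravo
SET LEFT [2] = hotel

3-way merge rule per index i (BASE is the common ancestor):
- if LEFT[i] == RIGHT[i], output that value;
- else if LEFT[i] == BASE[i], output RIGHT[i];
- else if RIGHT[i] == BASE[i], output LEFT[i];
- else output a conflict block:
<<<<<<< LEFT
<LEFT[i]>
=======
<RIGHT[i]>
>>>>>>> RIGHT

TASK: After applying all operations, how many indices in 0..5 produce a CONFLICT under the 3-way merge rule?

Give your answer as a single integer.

Final LEFT:  [foxtrot, charlie, hotel, echo, echo, foxtrot]
Final RIGHT: [hotel, charlie, echo, bravo, india, foxtrot]
i=0: L=foxtrot=BASE, R=hotel -> take RIGHT -> hotel
i=1: L=charlie R=charlie -> agree -> charlie
i=2: L=hotel, R=echo=BASE -> take LEFT -> hotel
i=3: L=echo=BASE, R=bravo -> take RIGHT -> bravo
i=4: L=echo=BASE, R=india -> take RIGHT -> india
i=5: L=foxtrot R=foxtrot -> agree -> foxtrot
Conflict count: 0

Answer: 0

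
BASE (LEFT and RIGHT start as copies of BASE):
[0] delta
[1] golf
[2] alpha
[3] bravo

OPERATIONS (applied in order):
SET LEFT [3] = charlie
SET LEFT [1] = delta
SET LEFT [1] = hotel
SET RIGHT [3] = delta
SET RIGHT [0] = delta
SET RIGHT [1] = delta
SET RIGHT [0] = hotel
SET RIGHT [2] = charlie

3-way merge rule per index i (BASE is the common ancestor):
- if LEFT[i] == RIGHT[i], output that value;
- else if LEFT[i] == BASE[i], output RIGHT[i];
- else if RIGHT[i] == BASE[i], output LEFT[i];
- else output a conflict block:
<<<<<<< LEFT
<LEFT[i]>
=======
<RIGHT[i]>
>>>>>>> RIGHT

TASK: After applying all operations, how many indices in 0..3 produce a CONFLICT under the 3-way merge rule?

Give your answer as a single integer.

Answer: 2

Derivation:
Final LEFT:  [delta, hotel, alpha, charlie]
Final RIGHT: [hotel, delta, charlie, delta]
i=0: L=delta=BASE, R=hotel -> take RIGHT -> hotel
i=1: BASE=golf L=hotel R=delta all differ -> CONFLICT
i=2: L=alpha=BASE, R=charlie -> take RIGHT -> charlie
i=3: BASE=bravo L=charlie R=delta all differ -> CONFLICT
Conflict count: 2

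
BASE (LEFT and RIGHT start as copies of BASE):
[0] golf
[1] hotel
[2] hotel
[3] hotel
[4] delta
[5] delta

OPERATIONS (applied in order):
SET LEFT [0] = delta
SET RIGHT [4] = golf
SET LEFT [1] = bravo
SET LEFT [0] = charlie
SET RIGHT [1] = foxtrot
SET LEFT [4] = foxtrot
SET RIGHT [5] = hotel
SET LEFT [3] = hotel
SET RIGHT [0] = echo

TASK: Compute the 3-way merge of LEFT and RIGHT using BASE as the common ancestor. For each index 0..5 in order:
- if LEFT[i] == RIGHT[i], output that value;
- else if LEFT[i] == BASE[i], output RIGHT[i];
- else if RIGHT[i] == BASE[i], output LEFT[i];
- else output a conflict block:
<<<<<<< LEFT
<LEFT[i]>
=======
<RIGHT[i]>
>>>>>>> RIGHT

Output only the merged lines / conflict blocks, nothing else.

Final LEFT:  [charlie, bravo, hotel, hotel, foxtrot, delta]
Final RIGHT: [echo, foxtrot, hotel, hotel, golf, hotel]
i=0: BASE=golf L=charlie R=echo all differ -> CONFLICT
i=1: BASE=hotel L=bravo R=foxtrot all differ -> CONFLICT
i=2: L=hotel R=hotel -> agree -> hotel
i=3: L=hotel R=hotel -> agree -> hotel
i=4: BASE=delta L=foxtrot R=golf all differ -> CONFLICT
i=5: L=delta=BASE, R=hotel -> take RIGHT -> hotel

Answer: <<<<<<< LEFT
charlie
=======
echo
>>>>>>> RIGHT
<<<<<<< LEFT
bravo
=======
foxtrot
>>>>>>> RIGHT
hotel
hotel
<<<<<<< LEFT
foxtrot
=======
golf
>>>>>>> RIGHT
hotel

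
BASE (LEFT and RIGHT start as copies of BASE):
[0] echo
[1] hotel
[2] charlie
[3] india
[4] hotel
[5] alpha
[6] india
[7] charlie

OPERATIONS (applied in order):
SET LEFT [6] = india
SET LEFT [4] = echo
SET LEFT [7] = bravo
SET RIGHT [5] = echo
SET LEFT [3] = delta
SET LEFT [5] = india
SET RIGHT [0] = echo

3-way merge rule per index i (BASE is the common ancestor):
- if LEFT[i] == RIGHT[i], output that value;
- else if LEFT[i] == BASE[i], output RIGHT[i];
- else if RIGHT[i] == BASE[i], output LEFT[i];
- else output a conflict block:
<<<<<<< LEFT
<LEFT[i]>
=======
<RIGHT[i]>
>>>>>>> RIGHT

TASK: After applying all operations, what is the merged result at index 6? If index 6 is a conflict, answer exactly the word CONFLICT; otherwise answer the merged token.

Final LEFT:  [echo, hotel, charlie, delta, echo, india, india, bravo]
Final RIGHT: [echo, hotel, charlie, india, hotel, echo, india, charlie]
i=0: L=echo R=echo -> agree -> echo
i=1: L=hotel R=hotel -> agree -> hotel
i=2: L=charlie R=charlie -> agree -> charlie
i=3: L=delta, R=india=BASE -> take LEFT -> delta
i=4: L=echo, R=hotel=BASE -> take LEFT -> echo
i=5: BASE=alpha L=india R=echo all differ -> CONFLICT
i=6: L=india R=india -> agree -> india
i=7: L=bravo, R=charlie=BASE -> take LEFT -> bravo
Index 6 -> india

Answer: india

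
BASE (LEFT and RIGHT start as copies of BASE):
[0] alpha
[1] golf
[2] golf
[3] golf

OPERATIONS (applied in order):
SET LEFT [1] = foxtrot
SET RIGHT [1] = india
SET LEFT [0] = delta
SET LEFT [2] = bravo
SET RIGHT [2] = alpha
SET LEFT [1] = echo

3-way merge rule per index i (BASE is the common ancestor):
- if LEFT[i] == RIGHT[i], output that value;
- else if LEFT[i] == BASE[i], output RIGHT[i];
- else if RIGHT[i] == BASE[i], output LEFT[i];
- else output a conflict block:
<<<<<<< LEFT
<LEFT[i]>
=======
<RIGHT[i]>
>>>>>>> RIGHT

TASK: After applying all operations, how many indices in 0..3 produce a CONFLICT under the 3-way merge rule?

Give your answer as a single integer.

Final LEFT:  [delta, echo, bravo, golf]
Final RIGHT: [alpha, india, alpha, golf]
i=0: L=delta, R=alpha=BASE -> take LEFT -> delta
i=1: BASE=golf L=echo R=india all differ -> CONFLICT
i=2: BASE=golf L=bravo R=alpha all differ -> CONFLICT
i=3: L=golf R=golf -> agree -> golf
Conflict count: 2

Answer: 2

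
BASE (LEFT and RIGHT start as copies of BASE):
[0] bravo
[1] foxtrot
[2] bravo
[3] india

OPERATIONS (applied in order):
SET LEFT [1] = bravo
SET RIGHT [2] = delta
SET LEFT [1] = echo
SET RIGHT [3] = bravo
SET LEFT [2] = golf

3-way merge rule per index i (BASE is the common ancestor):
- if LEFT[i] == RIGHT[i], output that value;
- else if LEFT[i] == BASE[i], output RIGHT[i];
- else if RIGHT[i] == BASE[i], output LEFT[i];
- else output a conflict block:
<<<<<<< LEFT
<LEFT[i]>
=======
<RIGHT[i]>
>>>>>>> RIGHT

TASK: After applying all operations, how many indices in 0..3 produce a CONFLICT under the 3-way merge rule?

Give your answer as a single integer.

Final LEFT:  [bravo, echo, golf, india]
Final RIGHT: [bravo, foxtrot, delta, bravo]
i=0: L=bravo R=bravo -> agree -> bravo
i=1: L=echo, R=foxtrot=BASE -> take LEFT -> echo
i=2: BASE=bravo L=golf R=delta all differ -> CONFLICT
i=3: L=india=BASE, R=bravo -> take RIGHT -> bravo
Conflict count: 1

Answer: 1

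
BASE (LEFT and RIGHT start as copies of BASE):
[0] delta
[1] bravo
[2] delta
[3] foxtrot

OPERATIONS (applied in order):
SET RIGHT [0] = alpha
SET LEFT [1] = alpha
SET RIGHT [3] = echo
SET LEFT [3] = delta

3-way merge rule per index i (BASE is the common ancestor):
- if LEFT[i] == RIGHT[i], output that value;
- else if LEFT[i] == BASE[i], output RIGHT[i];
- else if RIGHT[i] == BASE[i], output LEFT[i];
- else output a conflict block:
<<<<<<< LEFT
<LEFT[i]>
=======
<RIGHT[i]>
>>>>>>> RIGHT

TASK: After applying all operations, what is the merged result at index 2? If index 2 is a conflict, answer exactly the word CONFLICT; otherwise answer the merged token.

Final LEFT:  [delta, alpha, delta, delta]
Final RIGHT: [alpha, bravo, delta, echo]
i=0: L=delta=BASE, R=alpha -> take RIGHT -> alpha
i=1: L=alpha, R=bravo=BASE -> take LEFT -> alpha
i=2: L=delta R=delta -> agree -> delta
i=3: BASE=foxtrot L=delta R=echo all differ -> CONFLICT
Index 2 -> delta

Answer: delta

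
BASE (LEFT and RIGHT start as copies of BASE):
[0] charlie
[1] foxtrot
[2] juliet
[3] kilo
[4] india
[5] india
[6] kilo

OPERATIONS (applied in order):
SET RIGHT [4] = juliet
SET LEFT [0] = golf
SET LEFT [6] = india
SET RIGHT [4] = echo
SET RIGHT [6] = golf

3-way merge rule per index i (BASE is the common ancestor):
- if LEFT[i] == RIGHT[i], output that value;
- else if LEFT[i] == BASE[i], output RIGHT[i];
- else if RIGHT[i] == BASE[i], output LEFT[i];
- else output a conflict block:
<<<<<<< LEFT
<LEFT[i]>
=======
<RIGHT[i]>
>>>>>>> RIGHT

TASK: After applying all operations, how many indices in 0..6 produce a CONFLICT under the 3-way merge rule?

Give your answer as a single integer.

Final LEFT:  [golf, foxtrot, juliet, kilo, india, india, india]
Final RIGHT: [charlie, foxtrot, juliet, kilo, echo, india, golf]
i=0: L=golf, R=charlie=BASE -> take LEFT -> golf
i=1: L=foxtrot R=foxtrot -> agree -> foxtrot
i=2: L=juliet R=juliet -> agree -> juliet
i=3: L=kilo R=kilo -> agree -> kilo
i=4: L=india=BASE, R=echo -> take RIGHT -> echo
i=5: L=india R=india -> agree -> india
i=6: BASE=kilo L=india R=golf all differ -> CONFLICT
Conflict count: 1

Answer: 1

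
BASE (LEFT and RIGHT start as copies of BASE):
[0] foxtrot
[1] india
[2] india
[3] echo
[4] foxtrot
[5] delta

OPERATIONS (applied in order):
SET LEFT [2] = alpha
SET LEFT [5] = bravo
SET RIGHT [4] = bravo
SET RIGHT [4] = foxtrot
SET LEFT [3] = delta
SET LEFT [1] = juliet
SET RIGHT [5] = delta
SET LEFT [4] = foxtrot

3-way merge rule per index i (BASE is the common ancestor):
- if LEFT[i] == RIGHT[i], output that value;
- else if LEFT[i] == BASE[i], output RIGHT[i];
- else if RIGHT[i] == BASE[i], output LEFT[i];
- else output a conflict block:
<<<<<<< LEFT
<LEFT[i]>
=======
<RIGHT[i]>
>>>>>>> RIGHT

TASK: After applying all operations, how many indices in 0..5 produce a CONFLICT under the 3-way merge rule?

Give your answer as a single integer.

Final LEFT:  [foxtrot, juliet, alpha, delta, foxtrot, bravo]
Final RIGHT: [foxtrot, india, india, echo, foxtrot, delta]
i=0: L=foxtrot R=foxtrot -> agree -> foxtrot
i=1: L=juliet, R=india=BASE -> take LEFT -> juliet
i=2: L=alpha, R=india=BASE -> take LEFT -> alpha
i=3: L=delta, R=echo=BASE -> take LEFT -> delta
i=4: L=foxtrot R=foxtrot -> agree -> foxtrot
i=5: L=bravo, R=delta=BASE -> take LEFT -> bravo
Conflict count: 0

Answer: 0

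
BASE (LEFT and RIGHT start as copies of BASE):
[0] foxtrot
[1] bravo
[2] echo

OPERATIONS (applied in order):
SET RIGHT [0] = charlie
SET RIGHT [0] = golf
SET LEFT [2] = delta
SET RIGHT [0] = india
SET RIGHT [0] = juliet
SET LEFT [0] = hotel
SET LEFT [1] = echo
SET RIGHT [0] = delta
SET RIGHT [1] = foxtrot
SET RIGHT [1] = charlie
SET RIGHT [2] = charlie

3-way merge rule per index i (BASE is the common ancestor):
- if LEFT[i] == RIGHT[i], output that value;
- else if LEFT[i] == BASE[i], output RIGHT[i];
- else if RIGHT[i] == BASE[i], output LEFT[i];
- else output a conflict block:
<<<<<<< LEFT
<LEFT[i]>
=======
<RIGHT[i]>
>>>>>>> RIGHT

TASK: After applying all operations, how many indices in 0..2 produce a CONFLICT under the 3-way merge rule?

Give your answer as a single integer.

Final LEFT:  [hotel, echo, delta]
Final RIGHT: [delta, charlie, charlie]
i=0: BASE=foxtrot L=hotel R=delta all differ -> CONFLICT
i=1: BASE=bravo L=echo R=charlie all differ -> CONFLICT
i=2: BASE=echo L=delta R=charlie all differ -> CONFLICT
Conflict count: 3

Answer: 3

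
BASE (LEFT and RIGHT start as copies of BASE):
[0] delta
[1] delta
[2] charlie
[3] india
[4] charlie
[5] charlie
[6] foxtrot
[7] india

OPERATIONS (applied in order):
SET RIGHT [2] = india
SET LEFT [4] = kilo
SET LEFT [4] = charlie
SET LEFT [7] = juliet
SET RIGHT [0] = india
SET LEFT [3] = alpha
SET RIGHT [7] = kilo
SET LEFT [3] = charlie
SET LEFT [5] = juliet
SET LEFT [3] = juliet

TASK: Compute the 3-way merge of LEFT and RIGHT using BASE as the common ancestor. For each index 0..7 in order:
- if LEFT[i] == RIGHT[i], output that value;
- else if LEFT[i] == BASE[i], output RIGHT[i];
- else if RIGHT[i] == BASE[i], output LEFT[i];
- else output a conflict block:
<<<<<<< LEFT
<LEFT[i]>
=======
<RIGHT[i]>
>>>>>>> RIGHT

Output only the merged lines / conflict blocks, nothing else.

Answer: india
delta
india
juliet
charlie
juliet
foxtrot
<<<<<<< LEFT
juliet
=======
kilo
>>>>>>> RIGHT

Derivation:
Final LEFT:  [delta, delta, charlie, juliet, charlie, juliet, foxtrot, juliet]
Final RIGHT: [india, delta, india, india, charlie, charlie, foxtrot, kilo]
i=0: L=delta=BASE, R=india -> take RIGHT -> india
i=1: L=delta R=delta -> agree -> delta
i=2: L=charlie=BASE, R=india -> take RIGHT -> india
i=3: L=juliet, R=india=BASE -> take LEFT -> juliet
i=4: L=charlie R=charlie -> agree -> charlie
i=5: L=juliet, R=charlie=BASE -> take LEFT -> juliet
i=6: L=foxtrot R=foxtrot -> agree -> foxtrot
i=7: BASE=india L=juliet R=kilo all differ -> CONFLICT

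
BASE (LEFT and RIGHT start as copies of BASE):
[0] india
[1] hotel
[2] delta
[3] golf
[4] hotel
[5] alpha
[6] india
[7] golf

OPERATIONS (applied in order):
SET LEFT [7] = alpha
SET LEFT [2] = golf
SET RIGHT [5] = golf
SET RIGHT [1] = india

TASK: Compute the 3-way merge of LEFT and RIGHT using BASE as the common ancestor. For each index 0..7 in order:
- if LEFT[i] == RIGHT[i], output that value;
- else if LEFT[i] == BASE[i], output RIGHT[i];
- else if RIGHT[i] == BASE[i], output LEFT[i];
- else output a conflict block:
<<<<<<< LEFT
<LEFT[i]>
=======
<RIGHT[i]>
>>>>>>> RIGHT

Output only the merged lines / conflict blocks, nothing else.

Answer: india
india
golf
golf
hotel
golf
india
alpha

Derivation:
Final LEFT:  [india, hotel, golf, golf, hotel, alpha, india, alpha]
Final RIGHT: [india, india, delta, golf, hotel, golf, india, golf]
i=0: L=india R=india -> agree -> india
i=1: L=hotel=BASE, R=india -> take RIGHT -> india
i=2: L=golf, R=delta=BASE -> take LEFT -> golf
i=3: L=golf R=golf -> agree -> golf
i=4: L=hotel R=hotel -> agree -> hotel
i=5: L=alpha=BASE, R=golf -> take RIGHT -> golf
i=6: L=india R=india -> agree -> india
i=7: L=alpha, R=golf=BASE -> take LEFT -> alpha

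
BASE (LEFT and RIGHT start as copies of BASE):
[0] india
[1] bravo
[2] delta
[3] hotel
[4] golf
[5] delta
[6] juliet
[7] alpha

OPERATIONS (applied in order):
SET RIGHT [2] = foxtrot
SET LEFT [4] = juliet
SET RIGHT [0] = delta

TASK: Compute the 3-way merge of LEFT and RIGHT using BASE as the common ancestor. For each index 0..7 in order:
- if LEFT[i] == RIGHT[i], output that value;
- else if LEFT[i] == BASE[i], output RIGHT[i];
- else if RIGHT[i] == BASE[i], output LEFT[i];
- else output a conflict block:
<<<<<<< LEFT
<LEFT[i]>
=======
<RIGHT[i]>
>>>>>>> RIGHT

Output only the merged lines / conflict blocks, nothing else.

Final LEFT:  [india, bravo, delta, hotel, juliet, delta, juliet, alpha]
Final RIGHT: [delta, bravo, foxtrot, hotel, golf, delta, juliet, alpha]
i=0: L=india=BASE, R=delta -> take RIGHT -> delta
i=1: L=bravo R=bravo -> agree -> bravo
i=2: L=delta=BASE, R=foxtrot -> take RIGHT -> foxtrot
i=3: L=hotel R=hotel -> agree -> hotel
i=4: L=juliet, R=golf=BASE -> take LEFT -> juliet
i=5: L=delta R=delta -> agree -> delta
i=6: L=juliet R=juliet -> agree -> juliet
i=7: L=alpha R=alpha -> agree -> alpha

Answer: delta
bravo
foxtrot
hotel
juliet
delta
juliet
alpha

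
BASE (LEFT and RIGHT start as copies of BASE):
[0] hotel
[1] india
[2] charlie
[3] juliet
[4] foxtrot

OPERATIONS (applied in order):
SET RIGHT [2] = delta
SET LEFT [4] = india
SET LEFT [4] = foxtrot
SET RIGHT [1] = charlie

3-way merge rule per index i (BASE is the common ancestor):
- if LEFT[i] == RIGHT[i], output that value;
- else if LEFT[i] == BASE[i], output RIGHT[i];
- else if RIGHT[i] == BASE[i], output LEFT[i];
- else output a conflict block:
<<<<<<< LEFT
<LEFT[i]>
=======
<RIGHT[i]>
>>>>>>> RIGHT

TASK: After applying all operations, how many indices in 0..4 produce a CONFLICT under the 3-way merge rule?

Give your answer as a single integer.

Answer: 0

Derivation:
Final LEFT:  [hotel, india, charlie, juliet, foxtrot]
Final RIGHT: [hotel, charlie, delta, juliet, foxtrot]
i=0: L=hotel R=hotel -> agree -> hotel
i=1: L=india=BASE, R=charlie -> take RIGHT -> charlie
i=2: L=charlie=BASE, R=delta -> take RIGHT -> delta
i=3: L=juliet R=juliet -> agree -> juliet
i=4: L=foxtrot R=foxtrot -> agree -> foxtrot
Conflict count: 0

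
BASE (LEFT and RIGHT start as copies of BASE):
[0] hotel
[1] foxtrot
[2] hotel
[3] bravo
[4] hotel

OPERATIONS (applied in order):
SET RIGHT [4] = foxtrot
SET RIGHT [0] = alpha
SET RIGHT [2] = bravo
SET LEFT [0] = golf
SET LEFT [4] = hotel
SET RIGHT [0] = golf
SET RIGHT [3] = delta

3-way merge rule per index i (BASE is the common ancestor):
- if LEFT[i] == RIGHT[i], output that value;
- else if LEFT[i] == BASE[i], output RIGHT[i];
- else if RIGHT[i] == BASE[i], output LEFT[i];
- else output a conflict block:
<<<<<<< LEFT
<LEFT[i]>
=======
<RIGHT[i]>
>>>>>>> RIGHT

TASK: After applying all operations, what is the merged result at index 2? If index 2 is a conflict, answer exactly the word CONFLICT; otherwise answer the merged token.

Final LEFT:  [golf, foxtrot, hotel, bravo, hotel]
Final RIGHT: [golf, foxtrot, bravo, delta, foxtrot]
i=0: L=golf R=golf -> agree -> golf
i=1: L=foxtrot R=foxtrot -> agree -> foxtrot
i=2: L=hotel=BASE, R=bravo -> take RIGHT -> bravo
i=3: L=bravo=BASE, R=delta -> take RIGHT -> delta
i=4: L=hotel=BASE, R=foxtrot -> take RIGHT -> foxtrot
Index 2 -> bravo

Answer: bravo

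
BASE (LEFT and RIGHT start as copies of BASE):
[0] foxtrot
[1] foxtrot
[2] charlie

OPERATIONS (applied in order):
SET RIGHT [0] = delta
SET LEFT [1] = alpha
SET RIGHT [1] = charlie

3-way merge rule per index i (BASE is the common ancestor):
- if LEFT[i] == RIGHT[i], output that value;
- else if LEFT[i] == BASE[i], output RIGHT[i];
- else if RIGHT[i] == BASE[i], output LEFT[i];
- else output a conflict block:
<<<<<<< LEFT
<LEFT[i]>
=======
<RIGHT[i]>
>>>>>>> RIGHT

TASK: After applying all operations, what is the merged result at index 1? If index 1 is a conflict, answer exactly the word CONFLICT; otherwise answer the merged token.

Answer: CONFLICT

Derivation:
Final LEFT:  [foxtrot, alpha, charlie]
Final RIGHT: [delta, charlie, charlie]
i=0: L=foxtrot=BASE, R=delta -> take RIGHT -> delta
i=1: BASE=foxtrot L=alpha R=charlie all differ -> CONFLICT
i=2: L=charlie R=charlie -> agree -> charlie
Index 1 -> CONFLICT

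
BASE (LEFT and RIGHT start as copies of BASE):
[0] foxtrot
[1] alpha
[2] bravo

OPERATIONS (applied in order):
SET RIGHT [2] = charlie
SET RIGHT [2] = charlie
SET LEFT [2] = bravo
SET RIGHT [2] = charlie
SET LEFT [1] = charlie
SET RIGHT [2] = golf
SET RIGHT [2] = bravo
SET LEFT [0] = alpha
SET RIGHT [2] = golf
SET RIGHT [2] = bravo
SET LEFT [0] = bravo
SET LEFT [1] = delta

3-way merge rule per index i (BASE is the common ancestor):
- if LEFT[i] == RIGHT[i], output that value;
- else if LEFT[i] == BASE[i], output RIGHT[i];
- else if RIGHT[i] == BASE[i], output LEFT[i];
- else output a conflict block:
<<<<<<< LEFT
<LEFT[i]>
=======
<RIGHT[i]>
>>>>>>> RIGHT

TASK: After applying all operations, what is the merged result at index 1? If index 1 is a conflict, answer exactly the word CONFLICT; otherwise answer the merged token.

Answer: delta

Derivation:
Final LEFT:  [bravo, delta, bravo]
Final RIGHT: [foxtrot, alpha, bravo]
i=0: L=bravo, R=foxtrot=BASE -> take LEFT -> bravo
i=1: L=delta, R=alpha=BASE -> take LEFT -> delta
i=2: L=bravo R=bravo -> agree -> bravo
Index 1 -> delta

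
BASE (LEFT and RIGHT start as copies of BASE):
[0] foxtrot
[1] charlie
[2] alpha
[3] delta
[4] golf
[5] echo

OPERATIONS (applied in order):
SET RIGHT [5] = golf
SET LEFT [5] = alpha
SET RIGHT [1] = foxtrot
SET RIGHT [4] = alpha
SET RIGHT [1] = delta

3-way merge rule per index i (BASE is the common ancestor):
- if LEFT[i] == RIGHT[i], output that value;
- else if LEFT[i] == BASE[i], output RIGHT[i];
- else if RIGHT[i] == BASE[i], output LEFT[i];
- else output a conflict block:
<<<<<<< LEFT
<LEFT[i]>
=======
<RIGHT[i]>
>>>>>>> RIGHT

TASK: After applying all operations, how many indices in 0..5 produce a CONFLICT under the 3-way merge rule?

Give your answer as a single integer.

Answer: 1

Derivation:
Final LEFT:  [foxtrot, charlie, alpha, delta, golf, alpha]
Final RIGHT: [foxtrot, delta, alpha, delta, alpha, golf]
i=0: L=foxtrot R=foxtrot -> agree -> foxtrot
i=1: L=charlie=BASE, R=delta -> take RIGHT -> delta
i=2: L=alpha R=alpha -> agree -> alpha
i=3: L=delta R=delta -> agree -> delta
i=4: L=golf=BASE, R=alpha -> take RIGHT -> alpha
i=5: BASE=echo L=alpha R=golf all differ -> CONFLICT
Conflict count: 1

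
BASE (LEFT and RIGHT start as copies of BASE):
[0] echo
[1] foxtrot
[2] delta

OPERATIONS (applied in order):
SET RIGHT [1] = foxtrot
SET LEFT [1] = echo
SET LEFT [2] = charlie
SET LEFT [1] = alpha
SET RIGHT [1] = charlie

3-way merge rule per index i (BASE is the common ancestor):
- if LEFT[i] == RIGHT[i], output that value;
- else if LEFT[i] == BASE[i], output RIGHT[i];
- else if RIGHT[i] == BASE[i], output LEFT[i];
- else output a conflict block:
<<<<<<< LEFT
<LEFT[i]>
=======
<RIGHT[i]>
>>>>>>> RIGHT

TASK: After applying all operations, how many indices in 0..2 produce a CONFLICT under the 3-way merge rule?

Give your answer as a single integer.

Answer: 1

Derivation:
Final LEFT:  [echo, alpha, charlie]
Final RIGHT: [echo, charlie, delta]
i=0: L=echo R=echo -> agree -> echo
i=1: BASE=foxtrot L=alpha R=charlie all differ -> CONFLICT
i=2: L=charlie, R=delta=BASE -> take LEFT -> charlie
Conflict count: 1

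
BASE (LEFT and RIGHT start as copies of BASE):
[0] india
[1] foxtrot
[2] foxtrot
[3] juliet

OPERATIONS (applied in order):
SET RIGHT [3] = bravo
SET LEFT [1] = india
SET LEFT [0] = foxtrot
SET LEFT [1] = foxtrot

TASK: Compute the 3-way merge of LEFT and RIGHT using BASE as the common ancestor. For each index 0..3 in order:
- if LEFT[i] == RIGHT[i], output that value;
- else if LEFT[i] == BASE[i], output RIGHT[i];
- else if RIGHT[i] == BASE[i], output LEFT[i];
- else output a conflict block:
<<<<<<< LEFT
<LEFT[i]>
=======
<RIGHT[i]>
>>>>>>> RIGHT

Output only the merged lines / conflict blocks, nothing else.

Answer: foxtrot
foxtrot
foxtrot
bravo

Derivation:
Final LEFT:  [foxtrot, foxtrot, foxtrot, juliet]
Final RIGHT: [india, foxtrot, foxtrot, bravo]
i=0: L=foxtrot, R=india=BASE -> take LEFT -> foxtrot
i=1: L=foxtrot R=foxtrot -> agree -> foxtrot
i=2: L=foxtrot R=foxtrot -> agree -> foxtrot
i=3: L=juliet=BASE, R=bravo -> take RIGHT -> bravo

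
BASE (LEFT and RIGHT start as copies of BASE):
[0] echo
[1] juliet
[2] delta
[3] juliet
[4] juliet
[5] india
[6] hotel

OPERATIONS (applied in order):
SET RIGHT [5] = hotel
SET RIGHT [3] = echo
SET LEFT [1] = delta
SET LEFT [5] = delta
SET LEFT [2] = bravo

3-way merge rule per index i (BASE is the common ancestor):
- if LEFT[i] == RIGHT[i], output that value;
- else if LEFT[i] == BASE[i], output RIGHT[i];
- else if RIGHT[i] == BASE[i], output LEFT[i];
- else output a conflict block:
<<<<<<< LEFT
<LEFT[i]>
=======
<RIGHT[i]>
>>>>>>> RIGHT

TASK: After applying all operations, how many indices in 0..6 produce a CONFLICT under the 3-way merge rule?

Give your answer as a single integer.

Answer: 1

Derivation:
Final LEFT:  [echo, delta, bravo, juliet, juliet, delta, hotel]
Final RIGHT: [echo, juliet, delta, echo, juliet, hotel, hotel]
i=0: L=echo R=echo -> agree -> echo
i=1: L=delta, R=juliet=BASE -> take LEFT -> delta
i=2: L=bravo, R=delta=BASE -> take LEFT -> bravo
i=3: L=juliet=BASE, R=echo -> take RIGHT -> echo
i=4: L=juliet R=juliet -> agree -> juliet
i=5: BASE=india L=delta R=hotel all differ -> CONFLICT
i=6: L=hotel R=hotel -> agree -> hotel
Conflict count: 1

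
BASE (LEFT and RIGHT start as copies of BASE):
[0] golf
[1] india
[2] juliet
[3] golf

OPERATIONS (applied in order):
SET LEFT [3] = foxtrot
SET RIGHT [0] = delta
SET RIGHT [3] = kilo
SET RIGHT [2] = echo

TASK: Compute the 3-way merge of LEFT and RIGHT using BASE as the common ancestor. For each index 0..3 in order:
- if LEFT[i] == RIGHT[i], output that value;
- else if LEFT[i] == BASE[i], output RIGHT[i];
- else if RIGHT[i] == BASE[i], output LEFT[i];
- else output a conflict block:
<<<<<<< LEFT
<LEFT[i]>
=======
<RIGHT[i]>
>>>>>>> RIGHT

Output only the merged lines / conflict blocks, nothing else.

Answer: delta
india
echo
<<<<<<< LEFT
foxtrot
=======
kilo
>>>>>>> RIGHT

Derivation:
Final LEFT:  [golf, india, juliet, foxtrot]
Final RIGHT: [delta, india, echo, kilo]
i=0: L=golf=BASE, R=delta -> take RIGHT -> delta
i=1: L=india R=india -> agree -> india
i=2: L=juliet=BASE, R=echo -> take RIGHT -> echo
i=3: BASE=golf L=foxtrot R=kilo all differ -> CONFLICT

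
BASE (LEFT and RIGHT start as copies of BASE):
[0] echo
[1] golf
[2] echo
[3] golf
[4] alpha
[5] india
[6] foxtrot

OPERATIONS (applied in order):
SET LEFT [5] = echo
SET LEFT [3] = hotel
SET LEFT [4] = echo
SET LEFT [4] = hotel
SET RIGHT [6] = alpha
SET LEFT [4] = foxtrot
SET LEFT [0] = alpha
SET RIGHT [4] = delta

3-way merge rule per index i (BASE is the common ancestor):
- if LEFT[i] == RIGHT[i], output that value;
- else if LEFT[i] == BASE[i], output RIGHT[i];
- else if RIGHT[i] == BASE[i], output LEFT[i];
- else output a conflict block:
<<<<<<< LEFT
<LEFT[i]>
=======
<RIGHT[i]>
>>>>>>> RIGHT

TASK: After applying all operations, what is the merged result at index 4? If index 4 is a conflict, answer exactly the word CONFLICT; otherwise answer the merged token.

Final LEFT:  [alpha, golf, echo, hotel, foxtrot, echo, foxtrot]
Final RIGHT: [echo, golf, echo, golf, delta, india, alpha]
i=0: L=alpha, R=echo=BASE -> take LEFT -> alpha
i=1: L=golf R=golf -> agree -> golf
i=2: L=echo R=echo -> agree -> echo
i=3: L=hotel, R=golf=BASE -> take LEFT -> hotel
i=4: BASE=alpha L=foxtrot R=delta all differ -> CONFLICT
i=5: L=echo, R=india=BASE -> take LEFT -> echo
i=6: L=foxtrot=BASE, R=alpha -> take RIGHT -> alpha
Index 4 -> CONFLICT

Answer: CONFLICT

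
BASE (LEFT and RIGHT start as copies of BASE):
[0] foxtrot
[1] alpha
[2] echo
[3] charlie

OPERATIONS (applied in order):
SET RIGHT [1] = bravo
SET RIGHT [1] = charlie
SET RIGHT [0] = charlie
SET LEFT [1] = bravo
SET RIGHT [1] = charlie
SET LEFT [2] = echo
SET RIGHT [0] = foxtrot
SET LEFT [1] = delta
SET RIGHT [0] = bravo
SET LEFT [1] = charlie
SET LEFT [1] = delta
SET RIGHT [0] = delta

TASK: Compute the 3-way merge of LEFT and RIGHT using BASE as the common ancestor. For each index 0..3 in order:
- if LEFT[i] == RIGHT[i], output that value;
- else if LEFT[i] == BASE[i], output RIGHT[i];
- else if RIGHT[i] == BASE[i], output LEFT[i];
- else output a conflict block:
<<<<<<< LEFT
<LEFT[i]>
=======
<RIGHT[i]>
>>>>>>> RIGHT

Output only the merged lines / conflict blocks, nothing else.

Answer: delta
<<<<<<< LEFT
delta
=======
charlie
>>>>>>> RIGHT
echo
charlie

Derivation:
Final LEFT:  [foxtrot, delta, echo, charlie]
Final RIGHT: [delta, charlie, echo, charlie]
i=0: L=foxtrot=BASE, R=delta -> take RIGHT -> delta
i=1: BASE=alpha L=delta R=charlie all differ -> CONFLICT
i=2: L=echo R=echo -> agree -> echo
i=3: L=charlie R=charlie -> agree -> charlie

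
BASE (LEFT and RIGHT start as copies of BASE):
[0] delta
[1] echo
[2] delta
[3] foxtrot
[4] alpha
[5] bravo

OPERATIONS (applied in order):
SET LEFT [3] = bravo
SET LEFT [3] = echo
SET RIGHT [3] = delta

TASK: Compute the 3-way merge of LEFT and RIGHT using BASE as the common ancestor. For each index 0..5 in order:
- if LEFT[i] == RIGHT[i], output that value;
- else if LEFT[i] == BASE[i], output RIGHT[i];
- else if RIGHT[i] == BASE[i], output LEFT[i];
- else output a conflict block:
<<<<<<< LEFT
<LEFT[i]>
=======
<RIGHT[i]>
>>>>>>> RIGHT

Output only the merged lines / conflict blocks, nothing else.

Final LEFT:  [delta, echo, delta, echo, alpha, bravo]
Final RIGHT: [delta, echo, delta, delta, alpha, bravo]
i=0: L=delta R=delta -> agree -> delta
i=1: L=echo R=echo -> agree -> echo
i=2: L=delta R=delta -> agree -> delta
i=3: BASE=foxtrot L=echo R=delta all differ -> CONFLICT
i=4: L=alpha R=alpha -> agree -> alpha
i=5: L=bravo R=bravo -> agree -> bravo

Answer: delta
echo
delta
<<<<<<< LEFT
echo
=======
delta
>>>>>>> RIGHT
alpha
bravo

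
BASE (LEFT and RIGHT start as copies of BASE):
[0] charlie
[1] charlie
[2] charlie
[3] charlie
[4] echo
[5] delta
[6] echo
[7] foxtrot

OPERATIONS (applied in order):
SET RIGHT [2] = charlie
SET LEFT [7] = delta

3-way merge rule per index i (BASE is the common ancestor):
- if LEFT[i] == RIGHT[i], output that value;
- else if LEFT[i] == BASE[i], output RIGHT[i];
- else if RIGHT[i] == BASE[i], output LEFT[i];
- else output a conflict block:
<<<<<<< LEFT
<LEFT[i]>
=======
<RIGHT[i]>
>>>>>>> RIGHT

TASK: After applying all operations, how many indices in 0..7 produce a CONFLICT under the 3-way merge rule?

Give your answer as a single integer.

Final LEFT:  [charlie, charlie, charlie, charlie, echo, delta, echo, delta]
Final RIGHT: [charlie, charlie, charlie, charlie, echo, delta, echo, foxtrot]
i=0: L=charlie R=charlie -> agree -> charlie
i=1: L=charlie R=charlie -> agree -> charlie
i=2: L=charlie R=charlie -> agree -> charlie
i=3: L=charlie R=charlie -> agree -> charlie
i=4: L=echo R=echo -> agree -> echo
i=5: L=delta R=delta -> agree -> delta
i=6: L=echo R=echo -> agree -> echo
i=7: L=delta, R=foxtrot=BASE -> take LEFT -> delta
Conflict count: 0

Answer: 0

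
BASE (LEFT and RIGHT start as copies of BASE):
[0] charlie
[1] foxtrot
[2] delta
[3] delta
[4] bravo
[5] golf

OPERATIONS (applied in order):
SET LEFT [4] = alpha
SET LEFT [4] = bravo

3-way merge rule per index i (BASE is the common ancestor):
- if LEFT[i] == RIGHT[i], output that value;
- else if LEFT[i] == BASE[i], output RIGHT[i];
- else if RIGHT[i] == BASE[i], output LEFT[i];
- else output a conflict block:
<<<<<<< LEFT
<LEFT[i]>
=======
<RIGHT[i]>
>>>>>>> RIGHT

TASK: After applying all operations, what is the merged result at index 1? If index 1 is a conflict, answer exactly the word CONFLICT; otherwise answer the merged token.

Answer: foxtrot

Derivation:
Final LEFT:  [charlie, foxtrot, delta, delta, bravo, golf]
Final RIGHT: [charlie, foxtrot, delta, delta, bravo, golf]
i=0: L=charlie R=charlie -> agree -> charlie
i=1: L=foxtrot R=foxtrot -> agree -> foxtrot
i=2: L=delta R=delta -> agree -> delta
i=3: L=delta R=delta -> agree -> delta
i=4: L=bravo R=bravo -> agree -> bravo
i=5: L=golf R=golf -> agree -> golf
Index 1 -> foxtrot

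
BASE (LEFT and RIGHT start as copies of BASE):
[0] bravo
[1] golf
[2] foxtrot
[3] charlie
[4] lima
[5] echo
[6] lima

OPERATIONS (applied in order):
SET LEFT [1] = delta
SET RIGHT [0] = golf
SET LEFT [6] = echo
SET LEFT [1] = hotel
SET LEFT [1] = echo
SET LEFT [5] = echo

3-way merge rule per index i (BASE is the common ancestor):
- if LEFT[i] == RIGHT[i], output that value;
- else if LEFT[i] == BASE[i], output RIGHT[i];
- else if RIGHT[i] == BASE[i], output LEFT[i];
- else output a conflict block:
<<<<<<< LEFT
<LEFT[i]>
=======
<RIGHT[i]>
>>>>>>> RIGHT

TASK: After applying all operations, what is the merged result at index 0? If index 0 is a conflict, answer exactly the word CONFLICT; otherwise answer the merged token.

Final LEFT:  [bravo, echo, foxtrot, charlie, lima, echo, echo]
Final RIGHT: [golf, golf, foxtrot, charlie, lima, echo, lima]
i=0: L=bravo=BASE, R=golf -> take RIGHT -> golf
i=1: L=echo, R=golf=BASE -> take LEFT -> echo
i=2: L=foxtrot R=foxtrot -> agree -> foxtrot
i=3: L=charlie R=charlie -> agree -> charlie
i=4: L=lima R=lima -> agree -> lima
i=5: L=echo R=echo -> agree -> echo
i=6: L=echo, R=lima=BASE -> take LEFT -> echo
Index 0 -> golf

Answer: golf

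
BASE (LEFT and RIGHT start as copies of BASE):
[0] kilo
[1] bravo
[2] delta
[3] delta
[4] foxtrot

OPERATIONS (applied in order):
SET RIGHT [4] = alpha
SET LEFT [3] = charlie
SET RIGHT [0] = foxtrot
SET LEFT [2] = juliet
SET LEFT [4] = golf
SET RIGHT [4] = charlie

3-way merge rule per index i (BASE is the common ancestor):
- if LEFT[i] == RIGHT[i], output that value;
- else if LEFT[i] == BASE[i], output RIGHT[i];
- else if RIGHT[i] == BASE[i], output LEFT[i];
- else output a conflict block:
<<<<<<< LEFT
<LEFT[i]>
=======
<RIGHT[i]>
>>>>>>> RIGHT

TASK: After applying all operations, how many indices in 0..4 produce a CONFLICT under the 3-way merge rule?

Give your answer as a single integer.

Final LEFT:  [kilo, bravo, juliet, charlie, golf]
Final RIGHT: [foxtrot, bravo, delta, delta, charlie]
i=0: L=kilo=BASE, R=foxtrot -> take RIGHT -> foxtrot
i=1: L=bravo R=bravo -> agree -> bravo
i=2: L=juliet, R=delta=BASE -> take LEFT -> juliet
i=3: L=charlie, R=delta=BASE -> take LEFT -> charlie
i=4: BASE=foxtrot L=golf R=charlie all differ -> CONFLICT
Conflict count: 1

Answer: 1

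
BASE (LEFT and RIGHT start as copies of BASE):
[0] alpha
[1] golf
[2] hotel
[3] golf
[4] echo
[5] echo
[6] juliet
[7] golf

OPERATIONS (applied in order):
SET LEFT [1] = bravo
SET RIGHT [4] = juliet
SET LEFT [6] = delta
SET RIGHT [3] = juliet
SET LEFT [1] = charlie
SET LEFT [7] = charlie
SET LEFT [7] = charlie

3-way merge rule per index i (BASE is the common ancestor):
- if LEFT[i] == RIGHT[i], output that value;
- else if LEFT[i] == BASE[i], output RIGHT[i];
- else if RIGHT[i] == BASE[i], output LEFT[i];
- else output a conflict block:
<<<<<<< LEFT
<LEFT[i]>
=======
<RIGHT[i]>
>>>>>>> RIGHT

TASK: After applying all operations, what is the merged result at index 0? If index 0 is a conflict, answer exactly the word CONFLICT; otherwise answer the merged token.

Final LEFT:  [alpha, charlie, hotel, golf, echo, echo, delta, charlie]
Final RIGHT: [alpha, golf, hotel, juliet, juliet, echo, juliet, golf]
i=0: L=alpha R=alpha -> agree -> alpha
i=1: L=charlie, R=golf=BASE -> take LEFT -> charlie
i=2: L=hotel R=hotel -> agree -> hotel
i=3: L=golf=BASE, R=juliet -> take RIGHT -> juliet
i=4: L=echo=BASE, R=juliet -> take RIGHT -> juliet
i=5: L=echo R=echo -> agree -> echo
i=6: L=delta, R=juliet=BASE -> take LEFT -> delta
i=7: L=charlie, R=golf=BASE -> take LEFT -> charlie
Index 0 -> alpha

Answer: alpha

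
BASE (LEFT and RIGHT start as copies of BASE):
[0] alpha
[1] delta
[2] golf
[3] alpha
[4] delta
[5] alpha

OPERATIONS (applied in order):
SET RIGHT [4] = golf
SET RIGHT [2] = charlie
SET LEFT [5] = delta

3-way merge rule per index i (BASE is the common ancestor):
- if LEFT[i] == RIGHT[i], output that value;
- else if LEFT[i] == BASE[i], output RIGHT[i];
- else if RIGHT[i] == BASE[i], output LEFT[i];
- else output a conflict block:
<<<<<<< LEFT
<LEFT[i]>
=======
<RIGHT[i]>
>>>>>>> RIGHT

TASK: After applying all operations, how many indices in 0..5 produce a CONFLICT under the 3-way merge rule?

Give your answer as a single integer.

Answer: 0

Derivation:
Final LEFT:  [alpha, delta, golf, alpha, delta, delta]
Final RIGHT: [alpha, delta, charlie, alpha, golf, alpha]
i=0: L=alpha R=alpha -> agree -> alpha
i=1: L=delta R=delta -> agree -> delta
i=2: L=golf=BASE, R=charlie -> take RIGHT -> charlie
i=3: L=alpha R=alpha -> agree -> alpha
i=4: L=delta=BASE, R=golf -> take RIGHT -> golf
i=5: L=delta, R=alpha=BASE -> take LEFT -> delta
Conflict count: 0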